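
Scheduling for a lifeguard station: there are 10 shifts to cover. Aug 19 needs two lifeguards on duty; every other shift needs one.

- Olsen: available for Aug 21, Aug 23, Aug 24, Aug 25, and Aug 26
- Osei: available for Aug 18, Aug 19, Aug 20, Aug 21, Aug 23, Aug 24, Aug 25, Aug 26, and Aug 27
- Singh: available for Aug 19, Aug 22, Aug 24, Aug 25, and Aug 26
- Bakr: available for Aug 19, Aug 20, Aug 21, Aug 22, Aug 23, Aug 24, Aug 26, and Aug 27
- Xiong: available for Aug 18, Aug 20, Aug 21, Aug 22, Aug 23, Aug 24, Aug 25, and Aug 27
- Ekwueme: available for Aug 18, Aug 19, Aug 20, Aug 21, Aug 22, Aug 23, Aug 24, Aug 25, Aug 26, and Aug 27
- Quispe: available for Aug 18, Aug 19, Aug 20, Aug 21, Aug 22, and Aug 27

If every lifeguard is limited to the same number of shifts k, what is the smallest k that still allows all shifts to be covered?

2

With 7 lifeguards and 11 worker-slots to fill, someone must work at least ⌈11/7⌉ = 2 shifts, so k ≥ 2.
k = 2 works: Aug 18→Osei, Aug 19→Ekwueme+Quispe, Aug 20→Osei, Aug 21→Bakr, Aug 22→Singh, Aug 23→Olsen, Aug 24→Xiong, Aug 25→Olsen, Aug 26→Singh, Aug 27→Bakr.
Loads: Olsen 2, Osei 2, Singh 2, Bakr 2, Xiong 1, Ekwueme 1, Quispe 1 — all ≤ 2.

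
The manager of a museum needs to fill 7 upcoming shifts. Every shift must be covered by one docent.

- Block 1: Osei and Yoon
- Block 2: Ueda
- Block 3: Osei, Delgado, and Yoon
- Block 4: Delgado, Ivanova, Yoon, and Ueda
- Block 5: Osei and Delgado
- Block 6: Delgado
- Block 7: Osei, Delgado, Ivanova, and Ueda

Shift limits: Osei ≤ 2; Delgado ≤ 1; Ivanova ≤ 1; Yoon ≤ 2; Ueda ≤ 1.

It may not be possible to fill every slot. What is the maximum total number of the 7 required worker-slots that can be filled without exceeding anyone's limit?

7

Total capacity across all docents is 2+1+1+2+1 = 7, and 7 slots are needed, so at most 7 can be filled.
An assignment achieving 7: Block 1→Osei, Block 2→Ueda, Block 3→Yoon, Block 4→Yoon, Block 5→Osei, Block 6→Delgado, Block 7→Ivanova.
Loads: Osei 2/2, Delgado 1/1, Ivanova 1/1, Yoon 2/2, Ueda 1/1.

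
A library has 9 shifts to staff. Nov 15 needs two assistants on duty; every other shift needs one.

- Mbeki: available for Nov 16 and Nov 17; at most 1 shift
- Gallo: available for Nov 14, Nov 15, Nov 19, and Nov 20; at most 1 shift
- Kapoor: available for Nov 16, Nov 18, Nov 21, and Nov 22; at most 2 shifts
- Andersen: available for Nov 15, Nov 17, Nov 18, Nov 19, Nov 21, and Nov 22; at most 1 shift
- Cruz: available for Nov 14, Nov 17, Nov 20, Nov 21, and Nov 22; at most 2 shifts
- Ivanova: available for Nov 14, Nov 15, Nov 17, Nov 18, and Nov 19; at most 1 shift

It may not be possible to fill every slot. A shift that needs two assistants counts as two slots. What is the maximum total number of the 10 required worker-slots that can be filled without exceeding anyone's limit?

8

Total capacity across all assistants is 1+1+2+1+2+1 = 8, and 10 slots are needed, so at most 8 can be filled.
An assignment achieving 8: Nov 14→Cruz, Nov 15→Andersen+Ivanova, Nov 16→Mbeki, Nov 18→Kapoor, Nov 20→Gallo, Nov 21→Kapoor, Nov 22→Cruz.
Loads: Mbeki 1/1, Gallo 1/1, Kapoor 2/2, Andersen 1/1, Cruz 2/2, Ivanova 1/1.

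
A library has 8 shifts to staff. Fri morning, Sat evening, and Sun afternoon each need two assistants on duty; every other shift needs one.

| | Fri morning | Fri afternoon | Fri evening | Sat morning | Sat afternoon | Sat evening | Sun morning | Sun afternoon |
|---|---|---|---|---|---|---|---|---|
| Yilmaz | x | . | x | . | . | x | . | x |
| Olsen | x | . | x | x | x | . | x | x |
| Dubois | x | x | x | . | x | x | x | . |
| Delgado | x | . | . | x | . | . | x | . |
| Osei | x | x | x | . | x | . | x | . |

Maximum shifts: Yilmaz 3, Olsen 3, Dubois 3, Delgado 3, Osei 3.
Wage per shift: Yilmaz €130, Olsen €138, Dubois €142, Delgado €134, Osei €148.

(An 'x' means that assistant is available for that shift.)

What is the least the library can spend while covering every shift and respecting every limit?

€1490

Sat evening can only be covered by Yilmaz and Dubois, so that assignment is forced.
Sun afternoon can only be covered by Yilmaz and Olsen, so that assignment is forced.
Picking the cheapest available assistant for each shift independently would cost €1482, but that ignores the shift limits.
An optimal schedule: Fri morning→Delgado+Olsen, Fri afternoon→Dubois, Fri evening→Yilmaz, Sat morning→Delgado, Sat afternoon→Olsen, Sat evening→Yilmaz+Dubois, Sun morning→Delgado, Sun afternoon→Yilmaz+Olsen.
Total: 134 + 138 + 142 + 130 + 134 + 138 + 130 + 142 + 134 + 130 + 138 = €1490.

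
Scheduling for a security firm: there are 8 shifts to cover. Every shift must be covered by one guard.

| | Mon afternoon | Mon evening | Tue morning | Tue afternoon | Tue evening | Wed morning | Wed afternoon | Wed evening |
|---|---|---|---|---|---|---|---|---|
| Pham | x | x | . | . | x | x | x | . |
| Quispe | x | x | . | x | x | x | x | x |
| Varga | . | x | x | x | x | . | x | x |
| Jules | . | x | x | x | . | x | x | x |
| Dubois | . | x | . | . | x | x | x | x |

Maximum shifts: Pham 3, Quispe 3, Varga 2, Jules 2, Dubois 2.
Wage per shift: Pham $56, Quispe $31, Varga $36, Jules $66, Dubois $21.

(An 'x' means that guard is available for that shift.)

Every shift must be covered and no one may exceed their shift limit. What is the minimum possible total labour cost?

Picking the cheapest available guard for each shift independently would cost $203, but that ignores the shift limits.
An optimal schedule: Mon afternoon→Quispe, Mon evening→Varga, Tue morning→Varga, Tue afternoon→Quispe, Tue evening→Dubois, Wed morning→Dubois, Wed afternoon→Pham, Wed evening→Quispe.
Total: 31 + 36 + 36 + 31 + 21 + 21 + 56 + 31 = $263.

$263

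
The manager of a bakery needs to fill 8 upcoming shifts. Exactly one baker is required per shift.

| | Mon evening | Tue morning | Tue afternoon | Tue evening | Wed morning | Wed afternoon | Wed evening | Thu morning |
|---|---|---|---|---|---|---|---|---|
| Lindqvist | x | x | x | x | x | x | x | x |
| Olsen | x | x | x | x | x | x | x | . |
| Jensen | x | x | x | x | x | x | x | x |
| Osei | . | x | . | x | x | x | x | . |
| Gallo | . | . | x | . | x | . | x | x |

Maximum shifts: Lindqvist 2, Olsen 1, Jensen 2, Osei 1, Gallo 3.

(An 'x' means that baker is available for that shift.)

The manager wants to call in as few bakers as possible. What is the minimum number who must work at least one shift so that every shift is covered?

4

8 slots to fill and no one can take more than 3, so at least ⌈8/3⌉ = 3 bakers are needed.
Any 3 bakers together have capacity at most 3+2+2 = 7 < 8 slots, so 3 can never suffice.
Lindqvist, Olsen, Jensen, and Gallo alone can cover everything: Mon evening→Lindqvist, Tue morning→Lindqvist, Tue afternoon→Gallo, Tue evening→Olsen, Wed morning→Gallo, Wed afternoon→Jensen, Wed evening→Gallo, Thu morning→Jensen.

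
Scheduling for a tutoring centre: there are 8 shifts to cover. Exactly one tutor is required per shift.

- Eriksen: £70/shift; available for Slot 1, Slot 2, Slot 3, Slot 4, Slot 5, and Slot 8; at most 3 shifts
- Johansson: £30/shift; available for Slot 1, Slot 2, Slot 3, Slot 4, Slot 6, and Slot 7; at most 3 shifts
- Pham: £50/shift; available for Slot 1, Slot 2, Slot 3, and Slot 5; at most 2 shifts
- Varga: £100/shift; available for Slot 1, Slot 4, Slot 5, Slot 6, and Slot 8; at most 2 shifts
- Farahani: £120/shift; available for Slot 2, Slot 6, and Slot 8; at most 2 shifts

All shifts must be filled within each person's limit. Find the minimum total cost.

£400

Slot 7 can only be covered by Johansson, so that assignment is forced.
Picking the cheapest available tutor for each shift independently would cost £300, but that ignores the shift limits.
An optimal schedule: Slot 1→Pham, Slot 2→Eriksen, Slot 3→Johansson, Slot 4→Eriksen, Slot 5→Pham, Slot 6→Johansson, Slot 7→Johansson, Slot 8→Eriksen.
Total: 50 + 70 + 30 + 70 + 50 + 30 + 30 + 70 = £400.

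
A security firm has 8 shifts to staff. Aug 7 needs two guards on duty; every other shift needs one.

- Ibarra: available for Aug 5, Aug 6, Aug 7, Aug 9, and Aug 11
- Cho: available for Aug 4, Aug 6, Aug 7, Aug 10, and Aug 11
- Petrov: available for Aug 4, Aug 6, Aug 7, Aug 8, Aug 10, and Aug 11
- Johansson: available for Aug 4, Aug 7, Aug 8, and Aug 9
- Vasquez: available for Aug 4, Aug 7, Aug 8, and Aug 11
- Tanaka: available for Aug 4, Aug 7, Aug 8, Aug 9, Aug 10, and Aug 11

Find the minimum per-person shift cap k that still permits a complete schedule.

With 6 guards and 9 worker-slots to fill, someone must work at least ⌈9/6⌉ = 2 shifts, so k ≥ 2.
k = 2 works: Aug 4→Cho, Aug 5→Ibarra, Aug 6→Ibarra, Aug 7→Johansson+Vasquez, Aug 8→Petrov, Aug 9→Johansson, Aug 10→Cho, Aug 11→Petrov.
Loads: Ibarra 2, Cho 2, Petrov 2, Johansson 2, Vasquez 1, Tanaka 0 — all ≤ 2.

2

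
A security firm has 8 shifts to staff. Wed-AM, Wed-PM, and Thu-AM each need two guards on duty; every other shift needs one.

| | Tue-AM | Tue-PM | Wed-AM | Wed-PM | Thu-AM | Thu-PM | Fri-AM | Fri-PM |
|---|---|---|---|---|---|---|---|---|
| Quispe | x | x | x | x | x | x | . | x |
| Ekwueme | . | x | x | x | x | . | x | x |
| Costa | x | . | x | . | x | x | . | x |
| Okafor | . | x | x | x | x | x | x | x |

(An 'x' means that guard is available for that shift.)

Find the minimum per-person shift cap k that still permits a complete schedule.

3

With 4 guards and 11 worker-slots to fill, someone must work at least ⌈11/4⌉ = 3 shifts, so k ≥ 3.
k = 3 works: Tue-AM→Quispe, Tue-PM→Quispe, Wed-AM→Costa+Okafor, Wed-PM→Quispe+Ekwueme, Thu-AM→Costa+Okafor, Thu-PM→Costa, Fri-AM→Ekwueme, Fri-PM→Ekwueme.
Loads: Quispe 3, Ekwueme 3, Costa 3, Okafor 2 — all ≤ 3.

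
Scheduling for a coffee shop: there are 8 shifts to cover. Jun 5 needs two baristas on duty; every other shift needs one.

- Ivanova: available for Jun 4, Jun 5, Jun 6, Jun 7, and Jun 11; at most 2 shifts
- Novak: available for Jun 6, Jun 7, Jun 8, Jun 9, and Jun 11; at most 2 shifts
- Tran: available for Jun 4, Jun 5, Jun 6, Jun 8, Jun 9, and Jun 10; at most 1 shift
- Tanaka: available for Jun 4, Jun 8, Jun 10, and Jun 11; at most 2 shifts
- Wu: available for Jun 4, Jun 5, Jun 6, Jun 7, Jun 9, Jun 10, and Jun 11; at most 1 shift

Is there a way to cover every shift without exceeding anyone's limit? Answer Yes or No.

No

Total capacity is 2+2+1+2+1 = 8 but 9 worker-slots are needed — infeasible.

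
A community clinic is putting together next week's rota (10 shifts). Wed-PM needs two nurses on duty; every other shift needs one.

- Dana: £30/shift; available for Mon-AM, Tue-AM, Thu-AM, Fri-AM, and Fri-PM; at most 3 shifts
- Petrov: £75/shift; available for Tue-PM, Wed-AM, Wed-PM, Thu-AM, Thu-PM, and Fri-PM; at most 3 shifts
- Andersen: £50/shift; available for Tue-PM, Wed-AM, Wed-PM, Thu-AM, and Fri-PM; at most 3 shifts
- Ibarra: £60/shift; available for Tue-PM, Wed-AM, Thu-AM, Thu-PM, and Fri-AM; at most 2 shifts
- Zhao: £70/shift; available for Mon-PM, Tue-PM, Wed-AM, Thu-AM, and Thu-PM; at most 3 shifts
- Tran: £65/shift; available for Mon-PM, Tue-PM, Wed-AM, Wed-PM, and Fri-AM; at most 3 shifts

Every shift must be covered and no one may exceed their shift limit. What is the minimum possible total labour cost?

£555

Mon-AM can only be covered by Dana, so that assignment is forced.
Tue-AM can only be covered by Dana, so that assignment is forced.
Picking the cheapest available nurse for each shift independently would cost £490, but that ignores the shift limits.
An optimal schedule: Mon-AM→Dana, Mon-PM→Tran, Tue-AM→Dana, Tue-PM→Andersen, Wed-AM→Tran, Wed-PM→Andersen+Tran, Thu-AM→Ibarra, Thu-PM→Ibarra, Fri-AM→Dana, Fri-PM→Andersen.
Total: 30 + 65 + 30 + 50 + 65 + 50 + 65 + 60 + 60 + 30 + 50 = £555.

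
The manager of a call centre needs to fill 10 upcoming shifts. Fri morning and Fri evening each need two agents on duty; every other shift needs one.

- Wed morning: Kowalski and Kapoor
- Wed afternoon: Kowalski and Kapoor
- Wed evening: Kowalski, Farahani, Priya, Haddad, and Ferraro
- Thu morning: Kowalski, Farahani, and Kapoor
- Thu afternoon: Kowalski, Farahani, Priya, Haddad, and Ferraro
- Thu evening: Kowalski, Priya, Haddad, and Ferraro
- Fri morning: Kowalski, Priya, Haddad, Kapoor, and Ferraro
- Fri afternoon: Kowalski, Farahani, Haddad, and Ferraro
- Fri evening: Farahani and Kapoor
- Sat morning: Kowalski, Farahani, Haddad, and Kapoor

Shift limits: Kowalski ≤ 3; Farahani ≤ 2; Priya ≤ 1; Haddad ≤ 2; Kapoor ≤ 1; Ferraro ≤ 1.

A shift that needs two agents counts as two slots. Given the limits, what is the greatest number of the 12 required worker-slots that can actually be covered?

Total capacity across all agents is 3+2+1+2+1+1 = 10, and 12 slots are needed, so at most 10 can be filled.
An assignment achieving 10: Wed morning→Kowalski, Wed afternoon→Kowalski, Wed evening→Haddad, Thu morning→Kowalski, Thu afternoon→Ferraro, Thu evening→Priya, Fri afternoon→Farahani, Fri evening→Farahani+Kapoor, Sat morning→Haddad.
Loads: Kowalski 3/3, Farahani 2/2, Priya 1/1, Haddad 2/2, Kapoor 1/1, Ferraro 1/1.

10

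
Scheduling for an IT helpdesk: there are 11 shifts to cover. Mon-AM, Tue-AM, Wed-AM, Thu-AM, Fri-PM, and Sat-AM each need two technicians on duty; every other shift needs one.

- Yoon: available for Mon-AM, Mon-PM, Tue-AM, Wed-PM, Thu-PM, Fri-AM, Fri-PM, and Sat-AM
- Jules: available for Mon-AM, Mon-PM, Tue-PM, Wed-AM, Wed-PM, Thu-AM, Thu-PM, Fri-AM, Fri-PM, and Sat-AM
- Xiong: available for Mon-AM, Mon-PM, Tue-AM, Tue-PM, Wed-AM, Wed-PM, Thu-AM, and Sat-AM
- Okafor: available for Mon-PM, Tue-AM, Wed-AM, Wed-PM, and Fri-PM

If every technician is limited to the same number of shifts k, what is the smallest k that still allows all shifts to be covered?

5

With 4 technicians and 17 worker-slots to fill, someone must work at least ⌈17/4⌉ = 5 shifts, so k ≥ 5.
k = 5 works: Mon-AM→Yoon+Jules, Mon-PM→Xiong, Tue-AM→Yoon+Xiong, Tue-PM→Jules, Wed-AM→Jules+Xiong, Wed-PM→Okafor, Thu-AM→Jules+Xiong, Thu-PM→Yoon, Fri-AM→Yoon, Fri-PM→Yoon+Okafor, Sat-AM→Jules+Xiong.
Loads: Yoon 5, Jules 5, Xiong 5, Okafor 2 — all ≤ 5.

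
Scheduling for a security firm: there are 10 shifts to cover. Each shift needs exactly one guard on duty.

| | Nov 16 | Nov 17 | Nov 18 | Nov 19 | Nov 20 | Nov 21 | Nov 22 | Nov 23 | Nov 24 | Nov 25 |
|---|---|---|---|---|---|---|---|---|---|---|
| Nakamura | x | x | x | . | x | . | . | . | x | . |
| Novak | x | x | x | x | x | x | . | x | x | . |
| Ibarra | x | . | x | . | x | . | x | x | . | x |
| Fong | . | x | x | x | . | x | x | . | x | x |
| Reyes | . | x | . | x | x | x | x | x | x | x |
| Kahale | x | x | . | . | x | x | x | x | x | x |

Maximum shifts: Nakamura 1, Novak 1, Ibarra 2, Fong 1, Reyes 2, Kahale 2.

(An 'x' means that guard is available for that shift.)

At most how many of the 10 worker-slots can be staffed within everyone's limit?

Total capacity across all guards is 1+1+2+1+2+2 = 9, and 10 slots are needed, so at most 9 can be filled.
An assignment achieving 9: Nov 16→Nakamura, Nov 17→Kahale, Nov 18→Ibarra, Nov 19→Novak, Nov 20→Kahale, Nov 21→Fong, Nov 22→Ibarra, Nov 23→Reyes, Nov 25→Reyes.
Loads: Nakamura 1/1, Novak 1/1, Ibarra 2/2, Fong 1/1, Reyes 2/2, Kahale 2/2.

9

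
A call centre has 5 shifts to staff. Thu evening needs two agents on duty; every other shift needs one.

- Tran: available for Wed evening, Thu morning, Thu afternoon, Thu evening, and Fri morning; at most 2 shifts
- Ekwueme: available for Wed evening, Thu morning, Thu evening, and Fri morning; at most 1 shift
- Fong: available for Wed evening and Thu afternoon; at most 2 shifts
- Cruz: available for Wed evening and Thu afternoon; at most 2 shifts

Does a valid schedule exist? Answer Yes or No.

No

Total capacity is 7 and 6 slots are needed, so capacity alone doesn't rule it out.
Shifts {Thu morning, Thu evening, Fri morning} need 4 worker-slots in total, but the agents available for any of those shifts (Tran and Ekwueme) can supply at most 3 among them. So no valid schedule exists.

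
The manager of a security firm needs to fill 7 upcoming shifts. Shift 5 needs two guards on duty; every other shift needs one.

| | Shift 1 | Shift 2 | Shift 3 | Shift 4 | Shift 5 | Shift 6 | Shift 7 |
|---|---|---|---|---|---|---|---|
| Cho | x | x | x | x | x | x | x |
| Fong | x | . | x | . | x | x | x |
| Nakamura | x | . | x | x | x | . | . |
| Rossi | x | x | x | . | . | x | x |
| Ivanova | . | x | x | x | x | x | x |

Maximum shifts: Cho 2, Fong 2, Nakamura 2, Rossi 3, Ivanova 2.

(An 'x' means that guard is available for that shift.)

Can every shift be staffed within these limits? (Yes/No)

One valid schedule: Shift 1→Fong, Shift 2→Cho, Shift 3→Nakamura, Shift 4→Cho, Shift 5→Nakamura+Ivanova, Shift 6→Fong, Shift 7→Rossi.
Loads: Cho 2/2, Fong 2/2, Nakamura 2/2, Rossi 1/3, Ivanova 1/2 — all within limits.

Yes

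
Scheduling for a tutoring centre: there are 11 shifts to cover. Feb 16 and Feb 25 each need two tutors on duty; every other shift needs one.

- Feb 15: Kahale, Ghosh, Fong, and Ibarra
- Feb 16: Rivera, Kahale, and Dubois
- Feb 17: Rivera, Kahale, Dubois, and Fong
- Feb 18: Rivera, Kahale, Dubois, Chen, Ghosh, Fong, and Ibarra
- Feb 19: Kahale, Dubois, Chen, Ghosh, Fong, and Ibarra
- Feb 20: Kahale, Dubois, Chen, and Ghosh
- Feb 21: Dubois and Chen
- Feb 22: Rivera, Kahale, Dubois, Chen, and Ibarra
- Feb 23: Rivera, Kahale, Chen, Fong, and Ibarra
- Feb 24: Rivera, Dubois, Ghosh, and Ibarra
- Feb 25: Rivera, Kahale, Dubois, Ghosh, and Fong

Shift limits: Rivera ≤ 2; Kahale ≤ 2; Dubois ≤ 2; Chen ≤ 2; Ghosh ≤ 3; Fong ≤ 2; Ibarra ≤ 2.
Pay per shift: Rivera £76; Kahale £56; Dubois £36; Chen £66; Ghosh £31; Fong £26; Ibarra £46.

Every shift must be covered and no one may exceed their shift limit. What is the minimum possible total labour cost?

Picking the cheapest available tutor for each shift independently would cost £413, but that ignores the shift limits.
An optimal schedule: Feb 15→Fong, Feb 16→Dubois+Kahale, Feb 17→Fong, Feb 18→Chen, Feb 19→Chen, Feb 20→Ghosh, Feb 21→Dubois, Feb 22→Ibarra, Feb 23→Ibarra, Feb 24→Ghosh, Feb 25→Ghosh+Kahale.
Total: 26 + 36 + 56 + 26 + 66 + 66 + 31 + 36 + 46 + 46 + 31 + 31 + 56 = £553.

£553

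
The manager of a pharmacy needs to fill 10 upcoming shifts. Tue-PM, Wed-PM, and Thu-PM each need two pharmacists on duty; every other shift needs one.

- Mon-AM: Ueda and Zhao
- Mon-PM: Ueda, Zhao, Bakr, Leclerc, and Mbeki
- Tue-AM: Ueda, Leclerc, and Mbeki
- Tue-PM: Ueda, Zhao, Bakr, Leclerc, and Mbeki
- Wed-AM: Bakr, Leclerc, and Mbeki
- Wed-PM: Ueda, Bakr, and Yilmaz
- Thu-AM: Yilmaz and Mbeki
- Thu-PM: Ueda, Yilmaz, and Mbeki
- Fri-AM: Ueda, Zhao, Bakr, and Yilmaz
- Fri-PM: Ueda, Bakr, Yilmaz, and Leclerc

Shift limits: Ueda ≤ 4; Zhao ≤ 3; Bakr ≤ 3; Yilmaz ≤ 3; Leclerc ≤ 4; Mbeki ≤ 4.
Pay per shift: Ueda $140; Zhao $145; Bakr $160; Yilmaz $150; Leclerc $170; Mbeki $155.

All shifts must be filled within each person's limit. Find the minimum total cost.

Picking the cheapest available pharmacist for each shift independently would cost $1870, but that ignores the shift limits.
An optimal schedule: Mon-AM→Ueda, Mon-PM→Zhao, Tue-AM→Ueda, Tue-PM→Zhao+Mbeki, Wed-AM→Mbeki, Wed-PM→Ueda+Yilmaz, Thu-AM→Yilmaz, Thu-PM→Ueda+Mbeki, Fri-AM→Zhao, Fri-PM→Yilmaz.
Total: 140 + 145 + 140 + 145 + 155 + 155 + 140 + 150 + 150 + 140 + 155 + 145 + 150 = $1910.

$1910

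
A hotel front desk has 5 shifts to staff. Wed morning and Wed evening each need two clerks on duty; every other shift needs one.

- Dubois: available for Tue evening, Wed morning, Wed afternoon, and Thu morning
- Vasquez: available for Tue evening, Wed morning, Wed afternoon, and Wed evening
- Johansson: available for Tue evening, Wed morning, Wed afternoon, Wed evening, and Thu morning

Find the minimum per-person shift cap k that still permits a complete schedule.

3

With 3 clerks and 7 worker-slots to fill, someone must work at least ⌈7/3⌉ = 3 shifts, so k ≥ 3.
k = 3 works: Tue evening→Dubois, Wed morning→Dubois+Vasquez, Wed afternoon→Vasquez, Wed evening→Vasquez+Johansson, Thu morning→Dubois.
Loads: Dubois 3, Vasquez 3, Johansson 1 — all ≤ 3.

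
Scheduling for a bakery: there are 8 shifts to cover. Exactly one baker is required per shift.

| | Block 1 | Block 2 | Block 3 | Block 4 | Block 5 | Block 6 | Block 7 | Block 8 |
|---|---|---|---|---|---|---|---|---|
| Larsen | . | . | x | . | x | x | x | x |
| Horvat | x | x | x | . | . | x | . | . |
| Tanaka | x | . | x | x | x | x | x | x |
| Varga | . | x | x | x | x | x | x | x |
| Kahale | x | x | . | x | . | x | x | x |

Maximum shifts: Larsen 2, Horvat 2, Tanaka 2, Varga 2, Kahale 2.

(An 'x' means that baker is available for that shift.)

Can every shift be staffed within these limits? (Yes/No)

Yes

One valid schedule: Block 1→Horvat, Block 2→Horvat, Block 3→Larsen, Block 4→Tanaka, Block 5→Larsen, Block 6→Varga, Block 7→Tanaka, Block 8→Varga.
Loads: Larsen 2/2, Horvat 2/2, Tanaka 2/2, Varga 2/2, Kahale 0/2 — all within limits.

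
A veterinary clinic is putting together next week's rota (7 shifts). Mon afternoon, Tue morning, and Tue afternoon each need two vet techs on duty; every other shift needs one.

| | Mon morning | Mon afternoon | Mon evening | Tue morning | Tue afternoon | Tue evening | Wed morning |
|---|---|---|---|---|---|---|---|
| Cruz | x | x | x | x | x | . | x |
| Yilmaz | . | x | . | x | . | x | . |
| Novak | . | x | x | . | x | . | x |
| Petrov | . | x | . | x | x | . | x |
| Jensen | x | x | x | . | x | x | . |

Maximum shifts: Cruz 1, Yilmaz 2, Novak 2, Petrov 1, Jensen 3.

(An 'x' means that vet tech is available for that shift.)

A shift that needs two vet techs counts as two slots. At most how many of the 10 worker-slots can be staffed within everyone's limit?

9

Total capacity across all vet techs is 1+2+2+1+3 = 9, and 10 slots are needed, so at most 9 can be filled.
An assignment achieving 9: Mon morning→Cruz, Mon afternoon→Jensen, Mon evening→Jensen, Tue morning→Yilmaz+Petrov, Tue afternoon→Novak+Jensen, Tue evening→Yilmaz, Wed morning→Novak.
Loads: Cruz 1/1, Yilmaz 2/2, Novak 2/2, Petrov 1/1, Jensen 3/3.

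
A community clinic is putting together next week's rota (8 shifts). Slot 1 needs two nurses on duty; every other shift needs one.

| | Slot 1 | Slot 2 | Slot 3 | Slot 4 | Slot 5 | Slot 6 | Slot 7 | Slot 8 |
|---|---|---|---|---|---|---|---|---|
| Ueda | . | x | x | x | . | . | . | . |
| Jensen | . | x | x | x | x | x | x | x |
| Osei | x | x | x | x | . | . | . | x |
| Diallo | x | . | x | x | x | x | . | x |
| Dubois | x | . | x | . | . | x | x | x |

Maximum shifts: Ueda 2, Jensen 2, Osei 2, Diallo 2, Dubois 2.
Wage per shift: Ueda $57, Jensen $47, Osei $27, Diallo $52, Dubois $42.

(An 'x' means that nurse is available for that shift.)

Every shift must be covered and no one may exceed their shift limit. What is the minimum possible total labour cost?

$393

Picking the cheapest available nurse for each shift independently would cost $308, but that ignores the shift limits.
An optimal schedule: Slot 1→Osei+Dubois, Slot 2→Osei, Slot 3→Ueda, Slot 4→Diallo, Slot 5→Jensen, Slot 6→Jensen, Slot 7→Dubois, Slot 8→Diallo.
Total: 27 + 42 + 27 + 57 + 52 + 47 + 47 + 42 + 52 = $393.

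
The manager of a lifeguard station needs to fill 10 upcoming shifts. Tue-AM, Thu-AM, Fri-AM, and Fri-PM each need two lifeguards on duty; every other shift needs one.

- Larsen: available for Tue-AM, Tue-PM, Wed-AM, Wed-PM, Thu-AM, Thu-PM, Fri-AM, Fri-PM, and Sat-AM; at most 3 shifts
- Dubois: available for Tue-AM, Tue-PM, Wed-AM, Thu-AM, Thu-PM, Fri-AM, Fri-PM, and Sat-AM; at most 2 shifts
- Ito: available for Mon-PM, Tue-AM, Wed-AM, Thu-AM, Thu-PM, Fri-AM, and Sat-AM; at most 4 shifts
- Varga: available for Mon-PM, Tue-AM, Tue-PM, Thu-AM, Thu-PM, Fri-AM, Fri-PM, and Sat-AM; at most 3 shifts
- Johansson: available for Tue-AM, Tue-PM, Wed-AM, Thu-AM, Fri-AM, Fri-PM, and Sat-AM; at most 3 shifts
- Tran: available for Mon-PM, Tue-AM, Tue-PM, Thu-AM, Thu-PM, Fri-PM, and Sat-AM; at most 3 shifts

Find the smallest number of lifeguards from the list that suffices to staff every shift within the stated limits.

5

14 slots to fill and no one can take more than 4, so at least ⌈14/4⌉ = 4 lifeguards are needed.
Any 4 lifeguards together have capacity at most 4+3+3+3 = 13 < 14 slots, so 4 can never suffice.
Larsen, Dubois, Ito, Varga, and Johansson alone can cover everything: Mon-PM→Ito, Tue-AM→Ito+Varga, Tue-PM→Larsen, Wed-AM→Larsen, Wed-PM→Larsen, Thu-AM→Ito+Varga, Thu-PM→Dubois, Fri-AM→Ito+Johansson, Fri-PM→Varga+Johansson, Sat-AM→Dubois.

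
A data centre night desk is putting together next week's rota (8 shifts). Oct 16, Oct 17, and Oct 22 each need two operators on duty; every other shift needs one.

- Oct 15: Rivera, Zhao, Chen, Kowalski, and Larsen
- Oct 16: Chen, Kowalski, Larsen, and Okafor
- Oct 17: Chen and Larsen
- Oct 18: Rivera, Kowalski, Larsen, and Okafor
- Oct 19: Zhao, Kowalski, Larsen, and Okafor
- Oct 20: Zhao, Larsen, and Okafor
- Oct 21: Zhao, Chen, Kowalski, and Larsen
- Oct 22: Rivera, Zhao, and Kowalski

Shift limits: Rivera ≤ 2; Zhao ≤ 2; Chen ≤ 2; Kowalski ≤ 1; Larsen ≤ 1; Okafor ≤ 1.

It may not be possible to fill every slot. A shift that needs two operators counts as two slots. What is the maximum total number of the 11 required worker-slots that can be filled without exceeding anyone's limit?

9

Total capacity across all operators is 2+2+2+1+1+1 = 9, and 11 slots are needed, so at most 9 can be filled.
An assignment achieving 9: Oct 16→Chen+Kowalski, Oct 17→Chen+Larsen, Oct 18→Rivera, Oct 19→Okafor, Oct 20→Zhao, Oct 22→Rivera+Zhao.
Loads: Rivera 2/2, Zhao 2/2, Chen 2/2, Kowalski 1/1, Larsen 1/1, Okafor 1/1.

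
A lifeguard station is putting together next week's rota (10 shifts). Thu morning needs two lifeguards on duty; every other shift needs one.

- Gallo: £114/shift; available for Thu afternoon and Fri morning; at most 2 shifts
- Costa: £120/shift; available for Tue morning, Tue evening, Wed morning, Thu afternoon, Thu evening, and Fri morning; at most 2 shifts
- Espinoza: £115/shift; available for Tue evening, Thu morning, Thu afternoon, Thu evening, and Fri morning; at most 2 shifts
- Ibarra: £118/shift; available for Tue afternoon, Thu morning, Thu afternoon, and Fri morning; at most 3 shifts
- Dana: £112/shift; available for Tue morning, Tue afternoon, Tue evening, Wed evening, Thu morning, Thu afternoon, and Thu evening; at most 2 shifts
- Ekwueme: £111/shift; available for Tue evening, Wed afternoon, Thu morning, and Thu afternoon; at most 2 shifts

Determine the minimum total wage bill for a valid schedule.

Wed morning can only be covered by Costa, so that assignment is forced.
Wed afternoon can only be covered by Ekwueme, so that assignment is forced.
Wed evening can only be covered by Dana, so that assignment is forced.
Picking the cheapest available lifeguard for each shift independently would cost £1238, but that ignores the shift limits.
An optimal schedule: Tue morning→Dana, Tue afternoon→Ibarra, Tue evening→Ekwueme, Wed morning→Costa, Wed afternoon→Ekwueme, Wed evening→Dana, Thu morning→Espinoza+Ibarra, Thu afternoon→Gallo, Thu evening→Espinoza, Fri morning→Gallo.
Total: 112 + 118 + 111 + 120 + 111 + 112 + 115 + 118 + 114 + 115 + 114 = £1260.

£1260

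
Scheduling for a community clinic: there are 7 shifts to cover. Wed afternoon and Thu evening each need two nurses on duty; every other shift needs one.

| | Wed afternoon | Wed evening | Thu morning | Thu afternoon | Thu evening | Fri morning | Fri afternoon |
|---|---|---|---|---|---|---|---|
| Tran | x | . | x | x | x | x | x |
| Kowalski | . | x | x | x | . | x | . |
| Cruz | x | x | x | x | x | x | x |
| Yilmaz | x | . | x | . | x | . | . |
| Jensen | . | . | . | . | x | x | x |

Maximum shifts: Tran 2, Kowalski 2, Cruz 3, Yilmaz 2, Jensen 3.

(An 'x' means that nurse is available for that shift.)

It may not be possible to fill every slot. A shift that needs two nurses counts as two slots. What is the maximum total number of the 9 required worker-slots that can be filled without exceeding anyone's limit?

9

Total capacity across all nurses is 2+2+3+2+3 = 12, and 9 slots are needed, so at most 9 can be filled.
An assignment achieving 9: Wed afternoon→Tran+Cruz, Wed evening→Kowalski, Thu morning→Kowalski, Thu afternoon→Tran, Thu evening→Cruz+Yilmaz, Fri morning→Jensen, Fri afternoon→Cruz.
Loads: Tran 2/2, Kowalski 2/2, Cruz 3/3, Yilmaz 1/2, Jensen 1/3.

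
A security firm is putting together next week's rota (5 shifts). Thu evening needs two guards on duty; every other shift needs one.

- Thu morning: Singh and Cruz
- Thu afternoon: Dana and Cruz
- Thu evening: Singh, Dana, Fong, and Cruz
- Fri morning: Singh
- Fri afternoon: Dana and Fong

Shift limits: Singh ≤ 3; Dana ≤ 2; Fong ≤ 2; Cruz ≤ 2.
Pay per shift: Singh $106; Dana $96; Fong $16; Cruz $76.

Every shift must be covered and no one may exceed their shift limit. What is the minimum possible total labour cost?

$386

Fri morning can only be covered by Singh, so that assignment is forced.
Picking the cheapest available guard for each shift independently would cost $366, but that ignores the shift limits.
An optimal schedule: Thu morning→Cruz, Thu afternoon→Cruz, Thu evening→Fong+Dana, Fri morning→Singh, Fri afternoon→Fong.
Total: 76 + 76 + 16 + 96 + 106 + 16 = $386.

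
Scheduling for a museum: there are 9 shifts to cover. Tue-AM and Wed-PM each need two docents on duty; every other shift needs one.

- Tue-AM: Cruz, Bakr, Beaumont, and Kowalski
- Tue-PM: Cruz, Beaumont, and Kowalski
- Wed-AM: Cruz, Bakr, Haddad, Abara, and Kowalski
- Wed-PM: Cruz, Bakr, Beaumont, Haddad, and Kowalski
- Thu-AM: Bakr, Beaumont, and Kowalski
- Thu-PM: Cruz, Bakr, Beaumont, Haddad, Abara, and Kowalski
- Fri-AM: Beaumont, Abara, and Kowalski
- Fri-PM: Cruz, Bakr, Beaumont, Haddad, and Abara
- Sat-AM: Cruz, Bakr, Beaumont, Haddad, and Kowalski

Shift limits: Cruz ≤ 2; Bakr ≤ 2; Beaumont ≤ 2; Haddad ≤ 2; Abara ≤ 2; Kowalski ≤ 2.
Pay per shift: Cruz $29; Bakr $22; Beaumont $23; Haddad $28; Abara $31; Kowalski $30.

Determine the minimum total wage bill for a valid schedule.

Picking the cheapest available docent for each shift independently would cost $246, but that ignores the shift limits.
An optimal schedule: Tue-AM→Beaumont+Kowalski, Tue-PM→Cruz, Wed-AM→Cruz, Wed-PM→Haddad+Kowalski, Thu-AM→Bakr, Thu-PM→Abara, Fri-AM→Beaumont, Fri-PM→Bakr, Sat-AM→Haddad.
Total: 23 + 30 + 29 + 29 + 28 + 30 + 22 + 31 + 23 + 22 + 28 = $295.

$295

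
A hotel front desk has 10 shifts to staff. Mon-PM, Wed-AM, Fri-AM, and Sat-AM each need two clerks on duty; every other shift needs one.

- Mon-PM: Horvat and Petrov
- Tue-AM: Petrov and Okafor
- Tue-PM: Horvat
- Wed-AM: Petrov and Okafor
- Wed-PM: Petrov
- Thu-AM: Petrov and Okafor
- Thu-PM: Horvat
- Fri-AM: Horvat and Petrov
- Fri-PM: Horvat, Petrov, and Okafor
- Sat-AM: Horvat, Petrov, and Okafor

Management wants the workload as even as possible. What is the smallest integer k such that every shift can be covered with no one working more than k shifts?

With 3 clerks and 14 worker-slots to fill, someone must work at least ⌈14/3⌉ = 5 shifts, so k ≥ 5.
k = 5 works: Mon-PM→Horvat+Petrov, Tue-AM→Petrov, Tue-PM→Horvat, Wed-AM→Petrov+Okafor, Wed-PM→Petrov, Thu-AM→Okafor, Thu-PM→Horvat, Fri-AM→Horvat+Petrov, Fri-PM→Okafor, Sat-AM→Horvat+Okafor.
Loads: Horvat 5, Petrov 5, Okafor 4 — all ≤ 5.

5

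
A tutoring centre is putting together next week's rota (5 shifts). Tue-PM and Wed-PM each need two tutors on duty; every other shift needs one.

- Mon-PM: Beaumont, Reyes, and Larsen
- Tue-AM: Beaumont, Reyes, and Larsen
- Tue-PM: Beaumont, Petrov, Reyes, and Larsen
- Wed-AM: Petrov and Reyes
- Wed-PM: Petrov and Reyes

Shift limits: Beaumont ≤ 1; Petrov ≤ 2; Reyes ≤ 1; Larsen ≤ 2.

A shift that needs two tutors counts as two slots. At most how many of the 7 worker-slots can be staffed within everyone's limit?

6

Total capacity across all tutors is 1+2+1+2 = 6, and 7 slots are needed, so at most 6 can be filled.
An assignment achieving 6: Mon-PM→Beaumont, Tue-AM→Larsen, Tue-PM→Larsen, Wed-AM→Petrov, Wed-PM→Petrov+Reyes.
Loads: Beaumont 1/1, Petrov 2/2, Reyes 1/1, Larsen 2/2.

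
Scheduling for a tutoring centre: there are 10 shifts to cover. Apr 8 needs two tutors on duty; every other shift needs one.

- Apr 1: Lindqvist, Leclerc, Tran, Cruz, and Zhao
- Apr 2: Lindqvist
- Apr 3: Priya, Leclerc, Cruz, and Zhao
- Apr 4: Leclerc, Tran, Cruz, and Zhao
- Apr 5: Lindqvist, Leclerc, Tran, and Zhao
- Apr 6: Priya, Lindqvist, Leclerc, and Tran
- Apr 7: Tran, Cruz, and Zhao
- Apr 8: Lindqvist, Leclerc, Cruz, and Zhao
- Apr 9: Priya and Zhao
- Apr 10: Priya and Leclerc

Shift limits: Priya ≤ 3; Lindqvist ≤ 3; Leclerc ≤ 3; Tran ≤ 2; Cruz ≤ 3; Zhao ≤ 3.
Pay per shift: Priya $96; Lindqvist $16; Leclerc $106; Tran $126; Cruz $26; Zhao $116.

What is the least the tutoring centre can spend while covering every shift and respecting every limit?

Apr 2 can only be covered by Lindqvist, so that assignment is forced.
Picking the cheapest available tutor for each shift independently would cost $376, but that ignores the shift limits.
An optimal schedule: Apr 1→Leclerc, Apr 2→Lindqvist, Apr 3→Cruz, Apr 4→Cruz, Apr 5→Lindqvist, Apr 6→Priya, Apr 7→Cruz, Apr 8→Lindqvist+Leclerc, Apr 9→Priya, Apr 10→Priya.
Total: 106 + 16 + 26 + 26 + 16 + 96 + 26 + 16 + 106 + 96 + 96 = $626.

$626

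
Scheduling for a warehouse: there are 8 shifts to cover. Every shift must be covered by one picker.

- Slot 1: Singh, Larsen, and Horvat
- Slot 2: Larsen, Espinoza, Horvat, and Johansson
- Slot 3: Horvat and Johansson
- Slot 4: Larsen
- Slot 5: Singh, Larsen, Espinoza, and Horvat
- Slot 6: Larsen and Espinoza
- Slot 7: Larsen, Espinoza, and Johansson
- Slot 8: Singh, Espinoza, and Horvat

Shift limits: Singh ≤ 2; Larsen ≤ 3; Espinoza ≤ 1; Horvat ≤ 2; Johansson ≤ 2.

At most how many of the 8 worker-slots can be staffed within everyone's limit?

8

Total capacity across all pickers is 2+3+1+2+2 = 10, and 8 slots are needed, so at most 8 can be filled.
An assignment achieving 8: Slot 1→Singh, Slot 2→Espinoza, Slot 3→Horvat, Slot 4→Larsen, Slot 5→Horvat, Slot 6→Larsen, Slot 7→Larsen, Slot 8→Singh.
Loads: Singh 2/2, Larsen 3/3, Espinoza 1/1, Horvat 2/2, Johansson 0/2.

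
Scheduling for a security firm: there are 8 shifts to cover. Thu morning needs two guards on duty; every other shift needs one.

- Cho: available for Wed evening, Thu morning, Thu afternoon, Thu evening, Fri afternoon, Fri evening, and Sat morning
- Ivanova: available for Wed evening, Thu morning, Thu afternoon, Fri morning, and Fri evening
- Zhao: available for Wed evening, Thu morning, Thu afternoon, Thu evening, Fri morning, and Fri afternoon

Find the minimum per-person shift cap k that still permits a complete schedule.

3

With 3 guards and 9 worker-slots to fill, someone must work at least ⌈9/3⌉ = 3 shifts, so k ≥ 3.
k = 3 works: Wed evening→Zhao, Thu morning→Ivanova+Zhao, Thu afternoon→Zhao, Thu evening→Cho, Fri morning→Ivanova, Fri afternoon→Cho, Fri evening→Ivanova, Sat morning→Cho.
Loads: Cho 3, Ivanova 3, Zhao 3 — all ≤ 3.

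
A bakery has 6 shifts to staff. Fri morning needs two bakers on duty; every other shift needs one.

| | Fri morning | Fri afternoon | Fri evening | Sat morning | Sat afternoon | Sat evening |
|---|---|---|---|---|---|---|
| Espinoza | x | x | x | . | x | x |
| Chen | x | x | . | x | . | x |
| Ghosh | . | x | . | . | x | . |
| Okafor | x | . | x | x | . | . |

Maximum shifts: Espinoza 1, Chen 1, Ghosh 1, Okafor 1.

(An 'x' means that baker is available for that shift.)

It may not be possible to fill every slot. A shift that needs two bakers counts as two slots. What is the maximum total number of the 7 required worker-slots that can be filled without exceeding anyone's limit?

Total capacity across all bakers is 1+1+1+1 = 4, and 7 slots are needed, so at most 4 can be filled.
An assignment achieving 4: Fri morning→Okafor, Fri evening→Espinoza, Sat morning→Chen, Sat afternoon→Ghosh.
Loads: Espinoza 1/1, Chen 1/1, Ghosh 1/1, Okafor 1/1.

4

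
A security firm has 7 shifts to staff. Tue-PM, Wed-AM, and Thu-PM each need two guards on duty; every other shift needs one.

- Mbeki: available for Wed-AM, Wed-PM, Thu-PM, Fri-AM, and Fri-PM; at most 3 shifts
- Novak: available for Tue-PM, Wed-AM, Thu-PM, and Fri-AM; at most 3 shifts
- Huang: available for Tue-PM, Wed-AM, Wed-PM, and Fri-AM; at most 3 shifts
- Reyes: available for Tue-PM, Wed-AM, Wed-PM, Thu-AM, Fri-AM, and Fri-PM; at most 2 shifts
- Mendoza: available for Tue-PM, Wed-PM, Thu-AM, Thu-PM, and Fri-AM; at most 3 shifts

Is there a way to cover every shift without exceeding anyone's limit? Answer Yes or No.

One valid schedule: Tue-PM→Novak+Huang, Wed-AM→Huang+Reyes, Wed-PM→Mbeki, Thu-AM→Reyes, Thu-PM→Mbeki+Novak, Fri-AM→Novak, Fri-PM→Mbeki.
Loads: Mbeki 3/3, Novak 3/3, Huang 2/3, Reyes 2/2, Mendoza 0/3 — all within limits.

Yes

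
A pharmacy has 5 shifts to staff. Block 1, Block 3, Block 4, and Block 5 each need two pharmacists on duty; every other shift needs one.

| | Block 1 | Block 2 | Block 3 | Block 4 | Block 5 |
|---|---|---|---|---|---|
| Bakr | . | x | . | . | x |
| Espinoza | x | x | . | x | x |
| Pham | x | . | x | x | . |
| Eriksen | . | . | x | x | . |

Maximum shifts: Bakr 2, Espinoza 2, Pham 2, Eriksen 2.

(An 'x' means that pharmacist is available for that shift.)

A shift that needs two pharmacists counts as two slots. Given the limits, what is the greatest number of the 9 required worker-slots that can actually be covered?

Total capacity across all pharmacists is 2+2+2+2 = 8, and 9 slots are needed, so at most 8 can be filled.
An assignment achieving 8: Block 1→Espinoza+Pham, Block 2→Bakr, Block 3→Pham+Eriksen, Block 4→Eriksen, Block 5→Bakr+Espinoza.
Loads: Bakr 2/2, Espinoza 2/2, Pham 2/2, Eriksen 2/2.

8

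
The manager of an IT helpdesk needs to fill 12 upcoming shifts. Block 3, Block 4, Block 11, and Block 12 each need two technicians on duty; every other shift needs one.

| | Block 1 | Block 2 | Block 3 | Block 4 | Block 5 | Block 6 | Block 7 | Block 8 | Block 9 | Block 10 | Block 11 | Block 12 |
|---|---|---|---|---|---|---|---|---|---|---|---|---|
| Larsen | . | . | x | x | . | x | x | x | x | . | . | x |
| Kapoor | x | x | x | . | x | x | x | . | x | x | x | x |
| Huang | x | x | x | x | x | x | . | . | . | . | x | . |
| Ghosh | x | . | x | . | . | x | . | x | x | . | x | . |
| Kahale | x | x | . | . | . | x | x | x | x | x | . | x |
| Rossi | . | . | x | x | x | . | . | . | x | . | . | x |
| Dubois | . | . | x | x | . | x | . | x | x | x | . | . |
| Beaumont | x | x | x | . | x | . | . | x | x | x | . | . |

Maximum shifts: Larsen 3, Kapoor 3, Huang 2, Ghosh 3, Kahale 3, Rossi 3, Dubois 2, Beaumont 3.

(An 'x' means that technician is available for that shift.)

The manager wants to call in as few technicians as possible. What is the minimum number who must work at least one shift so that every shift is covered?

16 slots to fill and no one can take more than 3, so at least ⌈16/3⌉ = 6 technicians are needed.
Larsen, Kapoor, Huang, Ghosh, Kahale, and Rossi alone can cover everything: Block 1→Ghosh, Block 2→Kapoor, Block 3→Ghosh+Rossi, Block 4→Larsen+Huang, Block 5→Kapoor, Block 6→Kahale, Block 7→Larsen, Block 8→Larsen, Block 9→Kahale, Block 10→Kapoor, Block 11→Huang+Ghosh, Block 12→Kahale+Rossi.

6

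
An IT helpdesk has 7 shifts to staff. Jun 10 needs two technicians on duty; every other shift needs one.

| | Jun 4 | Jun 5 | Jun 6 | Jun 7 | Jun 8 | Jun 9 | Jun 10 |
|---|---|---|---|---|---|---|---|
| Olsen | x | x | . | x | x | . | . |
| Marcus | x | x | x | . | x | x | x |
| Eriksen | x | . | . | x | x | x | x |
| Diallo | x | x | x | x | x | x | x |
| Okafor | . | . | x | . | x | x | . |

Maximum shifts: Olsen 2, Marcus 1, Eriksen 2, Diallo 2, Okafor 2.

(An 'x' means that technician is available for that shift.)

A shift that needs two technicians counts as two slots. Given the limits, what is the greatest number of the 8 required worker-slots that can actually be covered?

8

Total capacity across all technicians is 2+1+2+2+2 = 9, and 8 slots are needed, so at most 8 can be filled.
An assignment achieving 8: Jun 4→Eriksen, Jun 5→Olsen, Jun 6→Marcus, Jun 7→Olsen, Jun 8→Okafor, Jun 9→Diallo, Jun 10→Eriksen+Diallo.
Loads: Olsen 2/2, Marcus 1/1, Eriksen 2/2, Diallo 2/2, Okafor 1/2.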